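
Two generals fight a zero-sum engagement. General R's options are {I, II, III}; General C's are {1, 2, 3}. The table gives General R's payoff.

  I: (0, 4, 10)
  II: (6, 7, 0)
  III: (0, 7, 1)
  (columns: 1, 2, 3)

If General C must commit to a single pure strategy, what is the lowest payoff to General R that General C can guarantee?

Column maxima: 1 → 6, 2 → 7, 3 → 10.
The smallest of these is 6.

6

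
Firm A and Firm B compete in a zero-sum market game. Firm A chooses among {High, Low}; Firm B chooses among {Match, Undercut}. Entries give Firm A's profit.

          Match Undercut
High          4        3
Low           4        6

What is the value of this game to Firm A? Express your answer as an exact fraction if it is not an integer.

Row minima: High → 3, Low → 4; maximin = 4.
Column maxima: Match → 4, Undercut → 6; minimax = 4.
Since maximin = minimax = 4, there is a saddle point and the value is 4.

4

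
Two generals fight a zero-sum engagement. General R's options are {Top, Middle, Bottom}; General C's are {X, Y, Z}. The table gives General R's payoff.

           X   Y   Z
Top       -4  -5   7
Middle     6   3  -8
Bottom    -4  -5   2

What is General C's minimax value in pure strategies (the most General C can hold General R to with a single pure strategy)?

3

Column maxima: X → 6, Y → 3, Z → 7.
The smallest of these is 3.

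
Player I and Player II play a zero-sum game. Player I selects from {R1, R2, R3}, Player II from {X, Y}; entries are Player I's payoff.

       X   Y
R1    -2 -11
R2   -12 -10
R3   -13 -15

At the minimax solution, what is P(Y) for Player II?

10/11

Row minima: R1 → -11, R2 → -12, R3 → -15; maximin = -11.
Column maxima: X → -2, Y → -10; minimax = -10.
-11 ≠ -10, so there is no saddle point; optimal play is mixed.
R3 is strictly dominated by R1, so Player I never plays it.
On the remaining 2×2 (R1, R2 vs X, Y):
Let Player I play R1 with probability p. Expected payoff against X: (-2)p + (-12)(1−p) = 10p − 12; against Y: (-11)p + (-10)(1−p) = −p − 10.
Setting these equal: 10p − 12 = −p − 10 ⇒ 11p = 2 ⇒ p = 2/11, and the value is (10)·(2/11) − 12 = -112/11.
For Player II: with q = P(X), equating R1's and R2's payoffs gives 9q − 11 = −2q − 10 ⇒ q = 1/11.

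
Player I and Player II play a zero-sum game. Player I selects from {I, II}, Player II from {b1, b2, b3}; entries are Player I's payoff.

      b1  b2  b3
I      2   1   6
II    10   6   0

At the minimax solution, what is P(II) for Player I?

Row minima: I → 1, II → 0; maximin = 1.
Column maxima: b1 → 10, b2 → 6, b3 → 6; minimax = 6.
1 ≠ 6, so there is no saddle point; optimal play is mixed.
b1 is strictly dominated by b2 (it gives Player I strictly more in every row), so Player II never plays it.
On the remaining 2×2 (I, II vs b2, b3):
Let Player I play I with probability p. Expected payoff against b2: 1p + 6(1−p) = −5p + 6; against b3: 6p + 0(1−p) = 6p.
Setting these equal: −5p + 6 = 6p ⇒ −11p = -6 ⇒ p = 6/11, and the value is (-5)·(6/11) + 6 = 36/11.
For Player II: with q = P(b2), equating I's and II's payoffs gives −5q + 6 = 6q ⇒ q = 6/11.

5/11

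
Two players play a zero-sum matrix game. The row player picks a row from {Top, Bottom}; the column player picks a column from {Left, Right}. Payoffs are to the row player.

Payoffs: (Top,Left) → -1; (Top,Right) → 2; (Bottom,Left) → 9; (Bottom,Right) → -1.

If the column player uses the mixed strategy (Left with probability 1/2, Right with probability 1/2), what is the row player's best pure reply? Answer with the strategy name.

Expected payoff of Top: (1/2)·(-1) + (1/2)·2 = 1/2.
Expected payoff of Bottom: (1/2)·9 + (1/2)·(-1) = 4.
The largest is 4, so the row player's best response is Bottom.

Bottom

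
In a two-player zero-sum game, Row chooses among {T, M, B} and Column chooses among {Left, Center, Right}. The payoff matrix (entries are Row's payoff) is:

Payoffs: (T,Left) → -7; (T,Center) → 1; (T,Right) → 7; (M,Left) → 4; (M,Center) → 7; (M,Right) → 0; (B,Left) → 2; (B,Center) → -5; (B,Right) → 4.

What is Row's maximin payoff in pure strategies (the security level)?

0

Row minima: T → -7, M → 0, B → -5.
The best of these is 0.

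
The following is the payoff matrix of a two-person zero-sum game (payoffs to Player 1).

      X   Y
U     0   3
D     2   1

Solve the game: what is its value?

3/2

Row minima: U → 0, D → 1; maximin = 1.
Column maxima: X → 2, Y → 3; minimax = 2.
1 ≠ 2, so there is no saddle point; optimal play is mixed.
Let Player 1 play U with probability p. Expected payoff against X: 0p + 2(1−p) = −2p + 2; against Y: 3p + 1(1−p) = 2p + 1.
Setting these equal: −2p + 2 = 2p + 1 ⇒ −4p = -1 ⇒ p = 1/4, and the value is (-2)·(1/4) + 2 = 3/2.
For Player 2: with q = P(X), equating U's and D's payoffs gives −3q + 3 = q + 1 ⇒ q = 1/2.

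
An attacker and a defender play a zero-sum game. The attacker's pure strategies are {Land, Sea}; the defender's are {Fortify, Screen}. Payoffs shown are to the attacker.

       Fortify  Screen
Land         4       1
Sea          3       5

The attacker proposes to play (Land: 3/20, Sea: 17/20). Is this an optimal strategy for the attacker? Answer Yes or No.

No

Against Fortify this mix gives (3/20)·4 + (17/20)·3 = 63/20.
Against Screen this mix gives (3/20)·1 + (17/20)·5 = 22/5.
The defender will play Fortify, holding the attacker to 63/20. Shifting weight toward the row that does better against Fortify would raise this floor (the equalizing mix achieves 17/5 against both Fortify and Screen), so the proposed strategy is not optimal.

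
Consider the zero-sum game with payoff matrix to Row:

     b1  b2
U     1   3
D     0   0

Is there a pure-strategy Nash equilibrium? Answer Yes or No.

Row minima: U → 1, D → 0; maximin = 1.
Column maxima: b1 → 1, b2 → 3; minimax = 1.
maximin = minimax = 1, so a saddle point exists.

Yes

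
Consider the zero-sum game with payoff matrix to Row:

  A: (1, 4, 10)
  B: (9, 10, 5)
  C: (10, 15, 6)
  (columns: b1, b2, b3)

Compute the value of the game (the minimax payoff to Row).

94/13

Row minima: A → 1, B → 5, C → 6; maximin = 6.
Column maxima: b1 → 10, b2 → 15, b3 → 10; minimax = 10.
6 ≠ 10, so there is no saddle point; optimal play is mixed.
B is strictly dominated by C, so Row never plays it.
b2 is strictly dominated by b1 (it gives Row strictly more in every row), so Column never plays it.
On the remaining 2×2 (A, C vs b1, b3):
Let Row play A with probability p. Expected payoff against b1: 1p + 10(1−p) = −9p + 10; against b3: 10p + 6(1−p) = 4p + 6.
Setting these equal: −9p + 10 = 4p + 6 ⇒ −13p = -4 ⇒ p = 4/13, and the value is (-9)·(4/13) + 10 = 94/13.
For Column: with q = P(b1), equating A's and C's payoffs gives −9q + 10 = 4q + 6 ⇒ q = 4/13.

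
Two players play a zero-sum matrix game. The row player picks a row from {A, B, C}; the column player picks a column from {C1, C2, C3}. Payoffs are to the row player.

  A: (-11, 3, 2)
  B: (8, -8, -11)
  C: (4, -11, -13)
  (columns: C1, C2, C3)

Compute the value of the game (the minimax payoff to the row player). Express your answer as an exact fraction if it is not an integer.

-105/32

Row minima: A → -11, B → -11, C → -13; maximin = -11.
Column maxima: C1 → 8, C2 → 3, C3 → 2; minimax = 2.
-11 ≠ 2, so there is no saddle point; optimal play is mixed.
C is strictly dominated by B, so the row player never plays it.
C2 is strictly dominated by C3 (it gives the row player strictly more in every row), so the column player never plays it.
On the remaining 2×2 (A, B vs C1, C3):
Let the row player play A with probability p. Expected payoff against C1: (-11)p + 8(1−p) = −19p + 8; against C3: 2p + (-11)(1−p) = 13p − 11.
Setting these equal: −19p + 8 = 13p − 11 ⇒ −32p = -19 ⇒ p = 19/32, and the value is (-19)·(19/32) + 8 = -105/32.
For the column player: with q = P(C1), equating A's and B's payoffs gives −13q + 2 = 19q − 11 ⇒ q = 13/32.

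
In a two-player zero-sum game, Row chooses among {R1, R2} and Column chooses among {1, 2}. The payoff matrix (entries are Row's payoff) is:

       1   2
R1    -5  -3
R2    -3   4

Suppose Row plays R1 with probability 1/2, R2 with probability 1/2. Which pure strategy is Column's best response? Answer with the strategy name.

1

If Column plays 1, Row's expected payoff is (1/2)·(-5) + (1/2)·(-3) = -4.
If Column plays 2, Row's expected payoff is (1/2)·(-3) + (1/2)·4 = 1/2.
Column minimizes Row's payoff; the smallest is -4, so the best response is 1.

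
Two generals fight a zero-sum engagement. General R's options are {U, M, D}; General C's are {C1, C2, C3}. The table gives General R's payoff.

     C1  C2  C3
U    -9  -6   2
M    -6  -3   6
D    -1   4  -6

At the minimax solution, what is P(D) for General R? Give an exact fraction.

12/17

Row minima: U → -9, M → -6, D → -6; maximin = -6.
Column maxima: C1 → -1, C2 → 4, C3 → 6; minimax = -1.
-6 ≠ -1, so there is no saddle point; optimal play is mixed.
U is strictly dominated by M, so General R never plays it.
C2 is strictly dominated by C1 (it gives General R strictly more in every row), so General C never plays it.
On the remaining 2×2 (M, D vs C1, C3):
Let General R play M with probability p. Expected payoff against C1: (-6)p + (-1)(1−p) = −5p − 1; against C3: 6p + (-6)(1−p) = 12p − 6.
Setting these equal: −5p − 1 = 12p − 6 ⇒ −17p = -5 ⇒ p = 5/17, and the value is (-5)·(5/17) − 1 = -42/17.
For General C: with q = P(C1), equating M's and D's payoffs gives −12q + 6 = 5q − 6 ⇒ q = 12/17.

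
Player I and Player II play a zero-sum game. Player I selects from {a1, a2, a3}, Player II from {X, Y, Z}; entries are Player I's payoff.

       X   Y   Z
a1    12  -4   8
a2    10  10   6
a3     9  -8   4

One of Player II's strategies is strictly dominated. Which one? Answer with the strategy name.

X

Z holds Player I's payoff strictly below X in every row: 8 < 12, 6 < 10, 4 < 9.
So X is strictly dominated for Player II.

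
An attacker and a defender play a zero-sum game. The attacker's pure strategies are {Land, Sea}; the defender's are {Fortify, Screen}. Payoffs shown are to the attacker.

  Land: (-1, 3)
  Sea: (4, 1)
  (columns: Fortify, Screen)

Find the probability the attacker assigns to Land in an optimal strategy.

Row minima: Land → -1, Sea → 1; maximin = 1.
Column maxima: Fortify → 4, Screen → 3; minimax = 3.
1 ≠ 3, so there is no saddle point; optimal play is mixed.
Let the attacker play Land with probability p. Expected payoff against Fortify: (-1)p + 4(1−p) = −5p + 4; against Screen: 3p + 1(1−p) = 2p + 1.
Setting these equal: −5p + 4 = 2p + 1 ⇒ −7p = -3 ⇒ p = 3/7, and the value is (-5)·(3/7) + 4 = 13/7.
For the defender: with q = P(Fortify), equating Land's and Sea's payoffs gives −4q + 3 = 3q + 1 ⇒ q = 2/7.

3/7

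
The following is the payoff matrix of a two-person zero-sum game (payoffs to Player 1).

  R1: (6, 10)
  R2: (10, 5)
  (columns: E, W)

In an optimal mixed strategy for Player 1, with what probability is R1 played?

5/9

Row minima: R1 → 6, R2 → 5; maximin = 6.
Column maxima: E → 10, W → 10; minimax = 10.
6 ≠ 10, so there is no saddle point; optimal play is mixed.
Let Player 1 play R1 with probability p. Expected payoff against E: 6p + 10(1−p) = −4p + 10; against W: 10p + 5(1−p) = 5p + 5.
Setting these equal: −4p + 10 = 5p + 5 ⇒ −9p = -5 ⇒ p = 5/9, and the value is (-4)·(5/9) + 10 = 70/9.
For Player 2: with q = P(E), equating R1's and R2's payoffs gives −4q + 10 = 5q + 5 ⇒ q = 5/9.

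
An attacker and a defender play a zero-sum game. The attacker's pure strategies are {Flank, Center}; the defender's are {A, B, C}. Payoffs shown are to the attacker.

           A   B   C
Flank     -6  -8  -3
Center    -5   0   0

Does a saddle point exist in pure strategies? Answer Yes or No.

Row minima: Flank → -8, Center → -5; maximin = -5.
Column maxima: A → -5, B → 0, C → 0; minimax = -5.
maximin = minimax = -5, so a saddle point exists.

Yes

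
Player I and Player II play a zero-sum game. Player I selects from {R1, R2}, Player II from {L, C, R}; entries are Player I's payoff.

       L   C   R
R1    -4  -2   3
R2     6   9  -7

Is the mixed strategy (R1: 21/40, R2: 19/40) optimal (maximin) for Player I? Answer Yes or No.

No

Against L this mix gives (21/40)·(-4) + (19/40)·6 = 3/4.
Against C this mix gives (21/40)·(-2) + (19/40)·9 = 129/40.
Against R this mix gives (21/40)·3 + (19/40)·(-7) = -7/4.
Player II will play R, holding Player I to -7/4. Shifting weight toward the row that does better against R would raise this floor (the equalizing mix achieves -1/2 against both R and L), so the proposed strategy is not optimal.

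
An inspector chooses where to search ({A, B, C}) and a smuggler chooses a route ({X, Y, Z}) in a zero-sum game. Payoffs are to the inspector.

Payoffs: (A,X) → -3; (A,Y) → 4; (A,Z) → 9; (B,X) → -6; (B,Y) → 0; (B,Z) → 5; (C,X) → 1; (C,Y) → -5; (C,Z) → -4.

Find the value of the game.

Row minima: A → -3, B → -6, C → -5; maximin = -3.
Column maxima: X → 1, Y → 4, Z → 9; minimax = 1.
-3 ≠ 1, so there is no saddle point; optimal play is mixed.
B is strictly dominated by A, so the inspector never plays it.
Z is strictly dominated by Y (it gives the inspector strictly more in every row), so the smuggler never plays it.
On the remaining 2×2 (A, C vs X, Y):
Let the inspector play A with probability p. Expected payoff against X: (-3)p + 1(1−p) = −4p + 1; against Y: 4p + (-5)(1−p) = 9p − 5.
Setting these equal: −4p + 1 = 9p − 5 ⇒ −13p = -6 ⇒ p = 6/13, and the value is (-4)·(6/13) + 1 = -11/13.
For the smuggler: with q = P(X), equating A's and C's payoffs gives −7q + 4 = 6q − 5 ⇒ q = 9/13.

-11/13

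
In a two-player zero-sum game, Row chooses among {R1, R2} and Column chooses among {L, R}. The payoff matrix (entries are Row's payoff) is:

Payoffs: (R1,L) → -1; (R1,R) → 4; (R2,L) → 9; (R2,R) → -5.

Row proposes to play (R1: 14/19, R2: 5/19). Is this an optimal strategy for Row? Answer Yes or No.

Against L this mix gives (14/19)·(-1) + (5/19)·9 = 31/19.
Against R this mix gives (14/19)·4 + (5/19)·(-5) = 31/19.
All of Column's active replies (L, R) yield 31/19, and no column does worse for Row. The mix makes Column indifferent and guarantees 31/19, so it is optimal.

Yes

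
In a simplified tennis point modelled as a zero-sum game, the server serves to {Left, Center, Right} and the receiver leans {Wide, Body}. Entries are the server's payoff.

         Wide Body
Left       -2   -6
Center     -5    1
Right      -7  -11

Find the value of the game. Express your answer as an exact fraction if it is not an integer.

-16/5

Row minima: Left → -6, Center → -5, Right → -11; maximin = -5.
Column maxima: Wide → -2, Body → 1; minimax = -2.
-5 ≠ -2, so there is no saddle point; optimal play is mixed.
Right is strictly dominated by Left, so the server never plays it.
On the remaining 2×2 (Left, Center vs Wide, Body):
Let the server play Left with probability p. Expected payoff against Wide: (-2)p + (-5)(1−p) = 3p − 5; against Body: (-6)p + 1(1−p) = −7p + 1.
Setting these equal: 3p − 5 = −7p + 1 ⇒ 10p = 6 ⇒ p = 3/5, and the value is (3)·(3/5) − 5 = -16/5.
For the receiver: with q = P(Wide), equating Left's and Center's payoffs gives 4q − 6 = −6q + 1 ⇒ q = 7/10.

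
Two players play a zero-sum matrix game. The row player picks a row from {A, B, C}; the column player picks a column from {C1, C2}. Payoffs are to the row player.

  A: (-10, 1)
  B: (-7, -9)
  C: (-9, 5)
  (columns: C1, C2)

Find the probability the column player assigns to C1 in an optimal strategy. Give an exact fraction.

Row minima: A → -10, B → -9, C → -9; maximin = -9.
Column maxima: C1 → -7, C2 → 5; minimax = -7.
-9 ≠ -7, so there is no saddle point; optimal play is mixed.
A is strictly dominated by C, so the row player never plays it.
On the remaining 2×2 (B, C vs C1, C2):
Let the row player play B with probability p. Expected payoff against C1: (-7)p + (-9)(1−p) = 2p − 9; against C2: (-9)p + 5(1−p) = −14p + 5.
Setting these equal: 2p − 9 = −14p + 5 ⇒ 16p = 14 ⇒ p = 7/8, and the value is (2)·(7/8) − 9 = -29/4.
For the column player: with q = P(C1), equating B's and C's payoffs gives 2q − 9 = −14q + 5 ⇒ q = 7/8.

7/8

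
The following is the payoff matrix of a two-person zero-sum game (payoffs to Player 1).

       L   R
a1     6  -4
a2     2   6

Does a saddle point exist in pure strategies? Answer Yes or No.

No

Row minima: a1 → -4, a2 → 2; maximin = 2.
Column maxima: L → 6, R → 6; minimax = 6.
2 ≠ 6, so no pure-strategy equilibrium exists.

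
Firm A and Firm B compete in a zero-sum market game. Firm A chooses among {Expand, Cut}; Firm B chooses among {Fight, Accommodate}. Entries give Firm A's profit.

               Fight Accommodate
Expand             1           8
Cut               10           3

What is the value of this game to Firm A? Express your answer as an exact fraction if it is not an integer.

11/2

Row minima: Expand → 1, Cut → 3; maximin = 3.
Column maxima: Fight → 10, Accommodate → 8; minimax = 8.
3 ≠ 8, so there is no saddle point; optimal play is mixed.
Let Firm A play Expand with probability p. Expected payoff against Fight: 1p + 10(1−p) = −9p + 10; against Accommodate: 8p + 3(1−p) = 5p + 3.
Setting these equal: −9p + 10 = 5p + 3 ⇒ −14p = -7 ⇒ p = 1/2, and the value is (-9)·(1/2) + 10 = 11/2.
For Firm B: with q = P(Fight), equating Expand's and Cut's payoffs gives −7q + 8 = 7q + 3 ⇒ q = 5/14.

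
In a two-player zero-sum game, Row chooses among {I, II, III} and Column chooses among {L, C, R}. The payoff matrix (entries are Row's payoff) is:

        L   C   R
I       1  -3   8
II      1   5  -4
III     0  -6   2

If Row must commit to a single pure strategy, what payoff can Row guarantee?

-3

Row minima: I → -3, II → -4, III → -6.
The best of these is -3.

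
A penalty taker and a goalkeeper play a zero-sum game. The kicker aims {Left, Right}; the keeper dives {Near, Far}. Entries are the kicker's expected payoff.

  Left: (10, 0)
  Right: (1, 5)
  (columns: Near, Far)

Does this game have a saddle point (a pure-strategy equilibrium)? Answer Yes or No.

No

Row minima: Left → 0, Right → 1; maximin = 1.
Column maxima: Near → 10, Far → 5; minimax = 5.
1 ≠ 5, so no pure-strategy equilibrium exists.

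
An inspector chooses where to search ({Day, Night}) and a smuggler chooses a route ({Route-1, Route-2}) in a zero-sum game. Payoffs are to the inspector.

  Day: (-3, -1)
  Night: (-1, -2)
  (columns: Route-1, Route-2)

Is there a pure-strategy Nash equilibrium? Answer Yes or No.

Row minima: Day → -3, Night → -2; maximin = -2.
Column maxima: Route-1 → -1, Route-2 → -1; minimax = -1.
-2 ≠ -1, so no pure-strategy equilibrium exists.

No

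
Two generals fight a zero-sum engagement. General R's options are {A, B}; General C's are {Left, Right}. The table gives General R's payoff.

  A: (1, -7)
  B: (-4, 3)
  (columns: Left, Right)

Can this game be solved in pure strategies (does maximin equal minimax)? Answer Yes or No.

No

Row minima: A → -7, B → -4; maximin = -4.
Column maxima: Left → 1, Right → 3; minimax = 1.
-4 ≠ 1, so no pure-strategy equilibrium exists.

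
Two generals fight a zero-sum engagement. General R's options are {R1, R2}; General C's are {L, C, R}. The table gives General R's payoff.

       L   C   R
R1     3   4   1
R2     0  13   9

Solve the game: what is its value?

Row minima: R1 → 1, R2 → 0; maximin = 1.
Column maxima: L → 3, C → 13, R → 9; minimax = 3.
1 ≠ 3, so there is no saddle point; optimal play is mixed.
C is strictly dominated by L (it gives General R strictly more in every row), so General C never plays it.
On the remaining 2×2 (R1, R2 vs L, R):
Let General R play R1 with probability p. Expected payoff against L: 3p + 0(1−p) = 3p; against R: 1p + 9(1−p) = −8p + 9.
Setting these equal: 3p = −8p + 9 ⇒ 11p = 9 ⇒ p = 9/11, and the value is (3)·(9/11) = 27/11.
For General C: with q = P(L), equating R1's and R2's payoffs gives 2q + 1 = −9q + 9 ⇒ q = 8/11.

27/11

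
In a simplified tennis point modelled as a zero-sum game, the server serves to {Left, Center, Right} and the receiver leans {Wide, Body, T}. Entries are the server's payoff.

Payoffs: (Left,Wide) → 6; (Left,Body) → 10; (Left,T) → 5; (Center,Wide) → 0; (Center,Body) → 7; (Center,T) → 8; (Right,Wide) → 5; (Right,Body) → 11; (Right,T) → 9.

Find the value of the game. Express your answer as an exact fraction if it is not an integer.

29/5

Row minima: Left → 5, Center → 0, Right → 5; maximin = 5.
Column maxima: Wide → 6, Body → 11, T → 9; minimax = 6.
5 ≠ 6, so there is no saddle point; optimal play is mixed.
Center is strictly dominated by Right, so the server never plays it.
Body is strictly dominated by Wide (it gives the server strictly more in every row), so the receiver never plays it.
On the remaining 2×2 (Left, Right vs Wide, T):
Let the server play Left with probability p. Expected payoff against Wide: 6p + 5(1−p) = p + 5; against T: 5p + 9(1−p) = −4p + 9.
Setting these equal: p + 5 = −4p + 9 ⇒ 5p = 4 ⇒ p = 4/5, and the value is (1)·(4/5) + 5 = 29/5.
For the receiver: with q = P(Wide), equating Left's and Right's payoffs gives q + 5 = −4q + 9 ⇒ q = 4/5.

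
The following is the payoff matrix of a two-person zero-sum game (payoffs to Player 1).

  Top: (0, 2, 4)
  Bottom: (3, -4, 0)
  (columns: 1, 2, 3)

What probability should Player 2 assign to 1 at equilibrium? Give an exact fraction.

2/3

Row minima: Top → 0, Bottom → -4; maximin = 0.
Column maxima: 1 → 3, 2 → 2, 3 → 4; minimax = 2.
0 ≠ 2, so there is no saddle point; optimal play is mixed.
3 is strictly dominated by 2 (it gives Player 1 strictly more in every row), so Player 2 never plays it.
On the remaining 2×2 (Top, Bottom vs 1, 2):
Let Player 1 play Top with probability p. Expected payoff against 1: 0p + 3(1−p) = −3p + 3; against 2: 2p + (-4)(1−p) = 6p − 4.
Setting these equal: −3p + 3 = 6p − 4 ⇒ −9p = -7 ⇒ p = 7/9, and the value is (-3)·(7/9) + 3 = 2/3.
For Player 2: with q = P(1), equating Top's and Bottom's payoffs gives −2q + 2 = 7q − 4 ⇒ q = 2/3.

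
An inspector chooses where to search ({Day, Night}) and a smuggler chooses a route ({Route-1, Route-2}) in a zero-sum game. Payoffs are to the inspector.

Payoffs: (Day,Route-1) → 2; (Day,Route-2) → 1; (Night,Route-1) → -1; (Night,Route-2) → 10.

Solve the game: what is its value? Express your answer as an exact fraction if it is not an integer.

Row minima: Day → 1, Night → -1; maximin = 1.
Column maxima: Route-1 → 2, Route-2 → 10; minimax = 2.
1 ≠ 2, so there is no saddle point; optimal play is mixed.
Let the inspector play Day with probability p. Expected payoff against Route-1: 2p + (-1)(1−p) = 3p − 1; against Route-2: 1p + 10(1−p) = −9p + 10.
Setting these equal: 3p − 1 = −9p + 10 ⇒ 12p = 11 ⇒ p = 11/12, and the value is (3)·(11/12) − 1 = 7/4.
For the smuggler: with q = P(Route-1), equating Day's and Night's payoffs gives q + 1 = −11q + 10 ⇒ q = 3/4.

7/4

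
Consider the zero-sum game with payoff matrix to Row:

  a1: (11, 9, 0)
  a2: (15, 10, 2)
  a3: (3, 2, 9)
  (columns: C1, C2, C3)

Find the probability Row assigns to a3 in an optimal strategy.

Row minima: a1 → 0, a2 → 2, a3 → 2; maximin = 2.
Column maxima: C1 → 15, C2 → 10, C3 → 9; minimax = 9.
2 ≠ 9, so there is no saddle point; optimal play is mixed.
a1 is strictly dominated by a2, so Row never plays it.
C1 is strictly dominated by C2 (it gives Row strictly more in every row), so Column never plays it.
On the remaining 2×2 (a2, a3 vs C2, C3):
Let Row play a2 with probability p. Expected payoff against C2: 10p + 2(1−p) = 8p + 2; against C3: 2p + 9(1−p) = −7p + 9.
Setting these equal: 8p + 2 = −7p + 9 ⇒ 15p = 7 ⇒ p = 7/15, and the value is (8)·(7/15) + 2 = 86/15.
For Column: with q = P(C2), equating a2's and a3's payoffs gives 8q + 2 = −7q + 9 ⇒ q = 7/15.

8/15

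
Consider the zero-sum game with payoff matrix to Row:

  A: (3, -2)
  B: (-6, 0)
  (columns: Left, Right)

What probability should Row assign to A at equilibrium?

6/11

Row minima: A → -2, B → -6; maximin = -2.
Column maxima: Left → 3, Right → 0; minimax = 0.
-2 ≠ 0, so there is no saddle point; optimal play is mixed.
Let Row play A with probability p. Expected payoff against Left: 3p + (-6)(1−p) = 9p − 6; against Right: (-2)p + 0(1−p) = −2p.
Setting these equal: 9p − 6 = −2p ⇒ 11p = 6 ⇒ p = 6/11, and the value is (9)·(6/11) − 6 = -12/11.
For Column: with q = P(Left), equating A's and B's payoffs gives 5q − 2 = −6q ⇒ q = 2/11.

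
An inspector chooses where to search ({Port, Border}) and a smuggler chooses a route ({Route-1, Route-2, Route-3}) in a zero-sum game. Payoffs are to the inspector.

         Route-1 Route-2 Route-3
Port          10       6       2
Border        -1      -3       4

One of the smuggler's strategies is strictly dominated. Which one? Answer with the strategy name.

Route-2 holds the inspector's payoff strictly below Route-1 in every row: 6 < 10, -3 < -1.
So Route-1 is strictly dominated for the smuggler.

Route-1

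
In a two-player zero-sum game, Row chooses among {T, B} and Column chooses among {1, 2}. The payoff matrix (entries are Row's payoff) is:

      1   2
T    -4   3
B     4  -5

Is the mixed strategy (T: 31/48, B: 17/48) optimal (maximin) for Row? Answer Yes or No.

Against 1 this mix gives (31/48)·(-4) + (17/48)·4 = -7/6.
Against 2 this mix gives (31/48)·3 + (17/48)·(-5) = 1/6.
Column will play 1, holding Row to -7/6. Shifting weight toward the row that does better against 1 would raise this floor (the equalizing mix achieves -1/2 against both 1 and 2), so the proposed strategy is not optimal.

No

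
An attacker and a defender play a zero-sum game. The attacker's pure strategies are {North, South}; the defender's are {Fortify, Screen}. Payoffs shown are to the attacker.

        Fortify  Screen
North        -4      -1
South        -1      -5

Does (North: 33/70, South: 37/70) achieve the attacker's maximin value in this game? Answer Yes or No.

No

Against Fortify this mix gives (33/70)·(-4) + (37/70)·(-1) = -169/70.
Against Screen this mix gives (33/70)·(-1) + (37/70)·(-5) = -109/35.
The defender will play Screen, holding the attacker to -109/35. Shifting weight toward the row that does better against Screen would raise this floor (the equalizing mix achieves -19/7 against both Screen and Fortify), so the proposed strategy is not optimal.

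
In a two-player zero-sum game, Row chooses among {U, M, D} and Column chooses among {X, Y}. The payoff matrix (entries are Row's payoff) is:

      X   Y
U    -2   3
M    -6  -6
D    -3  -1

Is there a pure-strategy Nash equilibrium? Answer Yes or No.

Row minima: U → -2, M → -6, D → -3; maximin = -2.
Column maxima: X → -2, Y → 3; minimax = -2.
maximin = minimax = -2, so a saddle point exists.

Yes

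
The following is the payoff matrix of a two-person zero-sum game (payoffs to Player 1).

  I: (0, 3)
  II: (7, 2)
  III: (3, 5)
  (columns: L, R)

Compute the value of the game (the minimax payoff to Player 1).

29/7

Row minima: I → 0, II → 2, III → 3; maximin = 3.
Column maxima: L → 7, R → 5; minimax = 5.
3 ≠ 5, so there is no saddle point; optimal play is mixed.
I is strictly dominated by III, so Player 1 never plays it.
On the remaining 2×2 (II, III vs L, R):
Let Player 1 play II with probability p. Expected payoff against L: 7p + 3(1−p) = 4p + 3; against R: 2p + 5(1−p) = −3p + 5.
Setting these equal: 4p + 3 = −3p + 5 ⇒ 7p = 2 ⇒ p = 2/7, and the value is (4)·(2/7) + 3 = 29/7.
For Player 2: with q = P(L), equating II's and III's payoffs gives 5q + 2 = −2q + 5 ⇒ q = 3/7.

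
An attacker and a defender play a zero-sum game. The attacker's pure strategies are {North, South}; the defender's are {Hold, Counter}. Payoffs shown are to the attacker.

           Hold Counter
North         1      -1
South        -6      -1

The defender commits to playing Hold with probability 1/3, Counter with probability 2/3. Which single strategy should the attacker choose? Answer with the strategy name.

Expected payoff of North: (1/3)·1 + (2/3)·(-1) = -1/3.
Expected payoff of South: (1/3)·(-6) + (2/3)·(-1) = -8/3.
The largest is -1/3, so the attacker's best response is North.

North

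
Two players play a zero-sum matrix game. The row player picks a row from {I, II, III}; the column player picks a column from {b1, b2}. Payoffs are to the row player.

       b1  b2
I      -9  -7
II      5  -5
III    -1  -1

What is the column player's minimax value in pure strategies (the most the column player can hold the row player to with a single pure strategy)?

Column maxima: b1 → 5, b2 → -1.
The smallest of these is -1.

-1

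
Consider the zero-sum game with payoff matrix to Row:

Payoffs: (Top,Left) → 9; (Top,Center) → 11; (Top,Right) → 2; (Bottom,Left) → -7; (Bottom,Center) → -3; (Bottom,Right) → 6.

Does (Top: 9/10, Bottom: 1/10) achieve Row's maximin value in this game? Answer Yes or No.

Against Left this mix gives (9/10)·9 + (1/10)·(-7) = 37/5.
Against Center this mix gives (9/10)·11 + (1/10)·(-3) = 48/5.
Against Right this mix gives (9/10)·2 + (1/10)·6 = 12/5.
Column will play Right, holding Row to 12/5. Shifting weight toward the row that does better against Right would raise this floor (the equalizing mix achieves 17/5 against both Right and Left), so the proposed strategy is not optimal.

No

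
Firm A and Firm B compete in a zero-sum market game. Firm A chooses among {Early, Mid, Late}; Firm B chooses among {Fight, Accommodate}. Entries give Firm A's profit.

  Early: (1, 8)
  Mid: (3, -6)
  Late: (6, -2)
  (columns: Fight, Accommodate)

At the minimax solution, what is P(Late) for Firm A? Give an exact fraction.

7/15

Row minima: Early → 1, Mid → -6, Late → -2; maximin = 1.
Column maxima: Fight → 6, Accommodate → 8; minimax = 6.
1 ≠ 6, so there is no saddle point; optimal play is mixed.
Mid is strictly dominated by Late, so Firm A never plays it.
On the remaining 2×2 (Early, Late vs Fight, Accommodate):
Let Firm A play Early with probability p. Expected payoff against Fight: 1p + 6(1−p) = −5p + 6; against Accommodate: 8p + (-2)(1−p) = 10p − 2.
Setting these equal: −5p + 6 = 10p − 2 ⇒ −15p = -8 ⇒ p = 8/15, and the value is (-5)·(8/15) + 6 = 10/3.
For Firm B: with q = P(Fight), equating Early's and Late's payoffs gives −7q + 8 = 8q − 2 ⇒ q = 2/3.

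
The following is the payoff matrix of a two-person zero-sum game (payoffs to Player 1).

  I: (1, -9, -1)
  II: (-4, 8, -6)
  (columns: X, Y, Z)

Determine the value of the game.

-31/11

Row minima: I → -9, II → -6; maximin = -6.
Column maxima: X → 1, Y → 8, Z → -1; minimax = -1.
-6 ≠ -1, so there is no saddle point; optimal play is mixed.
X is strictly dominated by Z (it gives Player 1 strictly more in every row), so Player 2 never plays it.
On the remaining 2×2 (I, II vs Y, Z):
Let Player 1 play I with probability p. Expected payoff against Y: (-9)p + 8(1−p) = −17p + 8; against Z: (-1)p + (-6)(1−p) = 5p − 6.
Setting these equal: −17p + 8 = 5p − 6 ⇒ −22p = -14 ⇒ p = 7/11, and the value is (-17)·(7/11) + 8 = -31/11.
For Player 2: with q = P(Y), equating I's and II's payoffs gives −8q − 1 = 14q − 6 ⇒ q = 5/22.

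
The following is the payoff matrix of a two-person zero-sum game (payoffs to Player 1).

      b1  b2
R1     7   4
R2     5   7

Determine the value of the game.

Row minima: R1 → 4, R2 → 5; maximin = 5.
Column maxima: b1 → 7, b2 → 7; minimax = 7.
5 ≠ 7, so there is no saddle point; optimal play is mixed.
Let Player 1 play R1 with probability p. Expected payoff against b1: 7p + 5(1−p) = 2p + 5; against b2: 4p + 7(1−p) = −3p + 7.
Setting these equal: 2p + 5 = −3p + 7 ⇒ 5p = 2 ⇒ p = 2/5, and the value is (2)·(2/5) + 5 = 29/5.
For Player 2: with q = P(b1), equating R1's and R2's payoffs gives 3q + 4 = −2q + 7 ⇒ q = 3/5.

29/5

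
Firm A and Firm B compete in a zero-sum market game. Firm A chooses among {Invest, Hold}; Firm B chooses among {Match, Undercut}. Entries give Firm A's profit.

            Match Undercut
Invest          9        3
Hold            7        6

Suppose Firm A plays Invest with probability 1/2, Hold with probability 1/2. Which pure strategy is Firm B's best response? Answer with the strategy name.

Undercut

If Firm B plays Match, Firm A's expected payoff is (1/2)·9 + (1/2)·7 = 8.
If Firm B plays Undercut, Firm A's expected payoff is (1/2)·3 + (1/2)·6 = 9/2.
Firm B minimizes Firm A's payoff; the smallest is 9/2, so the best response is Undercut.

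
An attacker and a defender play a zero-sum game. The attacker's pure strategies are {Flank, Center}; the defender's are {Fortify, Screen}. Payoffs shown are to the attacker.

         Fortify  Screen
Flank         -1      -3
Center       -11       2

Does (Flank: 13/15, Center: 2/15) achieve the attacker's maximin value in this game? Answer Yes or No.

Against Fortify this mix gives (13/15)·(-1) + (2/15)·(-11) = -7/3.
Against Screen this mix gives (13/15)·(-3) + (2/15)·2 = -7/3.
All of the defender's active replies (Fortify, Screen) yield -7/3, and no column does worse for the attacker. The mix makes the defender indifferent and guarantees -7/3, so it is optimal.

Yes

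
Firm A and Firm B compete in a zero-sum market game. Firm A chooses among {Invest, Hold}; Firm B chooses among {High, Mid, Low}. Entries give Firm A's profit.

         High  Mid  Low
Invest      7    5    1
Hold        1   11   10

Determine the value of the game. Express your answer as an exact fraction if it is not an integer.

Row minima: Invest → 1, Hold → 1; maximin = 1.
Column maxima: High → 7, Mid → 11, Low → 10; minimax = 7.
1 ≠ 7, so there is no saddle point; optimal play is mixed.
Mid is strictly dominated by Low (it gives Firm A strictly more in every row), so Firm B never plays it.
On the remaining 2×2 (Invest, Hold vs High, Low):
Let Firm A play Invest with probability p. Expected payoff against High: 7p + 1(1−p) = 6p + 1; against Low: 1p + 10(1−p) = −9p + 10.
Setting these equal: 6p + 1 = −9p + 10 ⇒ 15p = 9 ⇒ p = 3/5, and the value is (6)·(3/5) + 1 = 23/5.
For Firm B: with q = P(High), equating Invest's and Hold's payoffs gives 6q + 1 = −9q + 10 ⇒ q = 3/5.

23/5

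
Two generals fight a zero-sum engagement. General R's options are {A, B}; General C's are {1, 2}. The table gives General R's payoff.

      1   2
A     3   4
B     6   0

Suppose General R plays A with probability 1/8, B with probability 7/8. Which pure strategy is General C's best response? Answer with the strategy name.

2

If General C plays 1, General R's expected payoff is (1/8)·3 + (7/8)·6 = 45/8.
If General C plays 2, General R's expected payoff is (1/8)·4 + (7/8)·0 = 1/2.
General C minimizes General R's payoff; the smallest is 1/2, so the best response is 2.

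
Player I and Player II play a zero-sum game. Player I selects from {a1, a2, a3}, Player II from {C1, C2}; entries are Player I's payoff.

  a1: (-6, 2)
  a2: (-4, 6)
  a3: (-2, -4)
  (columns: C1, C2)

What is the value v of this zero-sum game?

-7/3

Row minima: a1 → -6, a2 → -4, a3 → -4; maximin = -4.
Column maxima: C1 → -2, C2 → 6; minimax = -2.
-4 ≠ -2, so there is no saddle point; optimal play is mixed.
a1 is strictly dominated by a2, so Player I never plays it.
On the remaining 2×2 (a2, a3 vs C1, C2):
Let Player I play a2 with probability p. Expected payoff against C1: (-4)p + (-2)(1−p) = −2p − 2; against C2: 6p + (-4)(1−p) = 10p − 4.
Setting these equal: −2p − 2 = 10p − 4 ⇒ −12p = -2 ⇒ p = 1/6, and the value is (-2)·(1/6) − 2 = -7/3.
For Player II: with q = P(C1), equating a2's and a3's payoffs gives −10q + 6 = 2q − 4 ⇒ q = 5/6.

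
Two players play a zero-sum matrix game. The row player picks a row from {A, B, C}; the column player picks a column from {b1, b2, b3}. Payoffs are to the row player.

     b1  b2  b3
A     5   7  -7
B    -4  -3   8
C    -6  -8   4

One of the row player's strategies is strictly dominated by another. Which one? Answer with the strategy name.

C

B gives a strictly higher payoff than C against every column: -4 > -6, -3 > -8, 8 > 4.
So C is strictly dominated and the row player never plays it.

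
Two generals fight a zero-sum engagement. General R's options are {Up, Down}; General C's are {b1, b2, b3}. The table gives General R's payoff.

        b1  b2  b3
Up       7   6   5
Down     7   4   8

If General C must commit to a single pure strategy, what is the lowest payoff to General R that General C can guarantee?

Column maxima: b1 → 7, b2 → 6, b3 → 8.
The smallest of these is 6.

6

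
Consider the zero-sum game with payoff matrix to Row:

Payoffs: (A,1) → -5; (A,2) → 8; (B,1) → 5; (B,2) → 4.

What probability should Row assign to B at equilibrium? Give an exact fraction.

Row minima: A → -5, B → 4; maximin = 4.
Column maxima: 1 → 5, 2 → 8; minimax = 5.
4 ≠ 5, so there is no saddle point; optimal play is mixed.
Let Row play A with probability p. Expected payoff against 1: (-5)p + 5(1−p) = −10p + 5; against 2: 8p + 4(1−p) = 4p + 4.
Setting these equal: −10p + 5 = 4p + 4 ⇒ −14p = -1 ⇒ p = 1/14, and the value is (-10)·(1/14) + 5 = 30/7.
For Column: with q = P(1), equating A's and B's payoffs gives −13q + 8 = q + 4 ⇒ q = 2/7.

13/14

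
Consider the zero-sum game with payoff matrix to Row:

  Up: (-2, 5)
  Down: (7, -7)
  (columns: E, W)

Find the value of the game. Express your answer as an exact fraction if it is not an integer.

Row minima: Up → -2, Down → -7; maximin = -2.
Column maxima: E → 7, W → 5; minimax = 5.
-2 ≠ 5, so there is no saddle point; optimal play is mixed.
Let Row play Up with probability p. Expected payoff against E: (-2)p + 7(1−p) = −9p + 7; against W: 5p + (-7)(1−p) = 12p − 7.
Setting these equal: −9p + 7 = 12p − 7 ⇒ −21p = -14 ⇒ p = 2/3, and the value is (-9)·(2/3) + 7 = 1.
For Column: with q = P(E), equating Up's and Down's payoffs gives −7q + 5 = 14q − 7 ⇒ q = 4/7.

1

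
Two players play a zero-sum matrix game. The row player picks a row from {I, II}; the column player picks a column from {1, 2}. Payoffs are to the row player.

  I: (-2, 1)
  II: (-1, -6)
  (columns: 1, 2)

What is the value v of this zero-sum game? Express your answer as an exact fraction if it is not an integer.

-13/8

Row minima: I → -2, II → -6; maximin = -2.
Column maxima: 1 → -1, 2 → 1; minimax = -1.
-2 ≠ -1, so there is no saddle point; optimal play is mixed.
Let the row player play I with probability p. Expected payoff against 1: (-2)p + (-1)(1−p) = −p − 1; against 2: 1p + (-6)(1−p) = 7p − 6.
Setting these equal: −p − 1 = 7p − 6 ⇒ −8p = -5 ⇒ p = 5/8, and the value is (-1)·(5/8) − 1 = -13/8.
For the column player: with q = P(1), equating I's and II's payoffs gives −3q + 1 = 5q − 6 ⇒ q = 7/8.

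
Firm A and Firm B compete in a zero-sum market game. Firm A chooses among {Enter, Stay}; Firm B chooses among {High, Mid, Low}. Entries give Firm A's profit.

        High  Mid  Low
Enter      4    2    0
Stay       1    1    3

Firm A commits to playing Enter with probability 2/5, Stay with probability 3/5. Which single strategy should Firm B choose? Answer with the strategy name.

Mid

If Firm B plays High, Firm A's expected payoff is (2/5)·4 + (3/5)·1 = 11/5.
If Firm B plays Mid, Firm A's expected payoff is (2/5)·2 + (3/5)·1 = 7/5.
If Firm B plays Low, Firm A's expected payoff is (2/5)·0 + (3/5)·3 = 9/5.
Firm B minimizes Firm A's payoff; the smallest is 7/5, so the best response is Mid.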